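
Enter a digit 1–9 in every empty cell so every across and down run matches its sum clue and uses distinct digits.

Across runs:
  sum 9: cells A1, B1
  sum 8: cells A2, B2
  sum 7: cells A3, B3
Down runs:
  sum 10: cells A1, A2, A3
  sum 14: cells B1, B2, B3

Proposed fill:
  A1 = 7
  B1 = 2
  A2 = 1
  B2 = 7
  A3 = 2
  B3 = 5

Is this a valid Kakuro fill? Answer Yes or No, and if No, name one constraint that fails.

Across: 7+2=9; 1+7=8; 2+5=7. Down: 7+1+2=10; 2+7+5=14. No digit repeats within any run.

Yes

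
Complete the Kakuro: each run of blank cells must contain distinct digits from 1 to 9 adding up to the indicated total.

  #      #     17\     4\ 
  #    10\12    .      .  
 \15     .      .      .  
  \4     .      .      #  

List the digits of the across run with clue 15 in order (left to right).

9 5 1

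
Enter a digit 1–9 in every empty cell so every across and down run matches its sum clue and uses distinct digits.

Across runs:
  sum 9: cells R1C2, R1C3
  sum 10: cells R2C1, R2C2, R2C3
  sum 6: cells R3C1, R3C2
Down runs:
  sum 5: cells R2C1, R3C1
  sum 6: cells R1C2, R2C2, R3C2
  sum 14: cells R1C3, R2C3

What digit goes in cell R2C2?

6 in 3 cells must be {1,2,3}.
Nothing is forced directly, so branch on R2C3, whose candidates are 5 or 6. If R2C3 = 5: then R1C3 would have to be in {1,2,3,4,5,6,7,8} for the 9 across but in {9} for the 14 down — contradiction. So R2C3 = 6.
R1C3 = 14 − 6 = 8 completes the 14 down.
R1C2 = 9 − 8 = 1 completes the 9 across.
R2C2 = 3: the only remaining digit allowed by both the 10 across and the 6 down.
R3C2 = 6 − 4 = 2 completes the 6 down.
R2C1 = 10 − 9 = 1 completes the 10 across.
R3C1 = 6 − 2 = 4 completes the 6 across.

3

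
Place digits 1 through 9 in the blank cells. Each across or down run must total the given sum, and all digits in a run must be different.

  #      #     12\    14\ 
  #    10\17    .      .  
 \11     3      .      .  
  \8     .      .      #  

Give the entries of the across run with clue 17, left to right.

9, 8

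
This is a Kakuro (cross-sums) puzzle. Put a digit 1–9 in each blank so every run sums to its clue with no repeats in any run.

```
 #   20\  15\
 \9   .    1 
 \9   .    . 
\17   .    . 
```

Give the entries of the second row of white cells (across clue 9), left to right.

3 6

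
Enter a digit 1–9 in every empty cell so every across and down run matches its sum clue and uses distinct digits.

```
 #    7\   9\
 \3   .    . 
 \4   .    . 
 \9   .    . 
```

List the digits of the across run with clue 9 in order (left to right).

4, 5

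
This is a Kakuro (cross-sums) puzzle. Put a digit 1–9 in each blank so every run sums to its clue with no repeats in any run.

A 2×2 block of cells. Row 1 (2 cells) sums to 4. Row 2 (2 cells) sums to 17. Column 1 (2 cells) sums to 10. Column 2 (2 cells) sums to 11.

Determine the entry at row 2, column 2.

8

4 in 2 cells must be {1,3}; 17 in 2 cells must be {8,9}.
The 4 across and the 11 down share only 3, so (1,2) = 3.
(2,2) = 11 − 3 = 8 completes the 11 down.
(1,1) = 4 − 3 = 1 completes the 4 across.
(2,1) = 17 − 8 = 9 completes the 17 across.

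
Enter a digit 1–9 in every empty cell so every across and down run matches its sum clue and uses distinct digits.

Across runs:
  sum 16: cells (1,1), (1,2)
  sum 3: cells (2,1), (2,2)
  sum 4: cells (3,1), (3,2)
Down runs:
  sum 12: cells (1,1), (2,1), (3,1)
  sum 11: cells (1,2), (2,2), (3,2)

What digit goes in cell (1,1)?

16 in 2 cells must be {7,9}; 3 in 2 cells must be {1,2}; 4 in 2 cells must be {1,3}.
The 16 across and the 11 down share only 7, so (1,2) = 7.
Given what's placed, (2,2) must be 1 to fit the 3 across and 11 down.
(3,2) = 11 − 8 = 3 completes the 11 down.
(1,1) = 16 − 7 = 9 completes the 16 across.
(2,1) = 3 − 1 = 2 completes the 3 across.
(3,1) = 4 − 3 = 1 completes the 4 across.

9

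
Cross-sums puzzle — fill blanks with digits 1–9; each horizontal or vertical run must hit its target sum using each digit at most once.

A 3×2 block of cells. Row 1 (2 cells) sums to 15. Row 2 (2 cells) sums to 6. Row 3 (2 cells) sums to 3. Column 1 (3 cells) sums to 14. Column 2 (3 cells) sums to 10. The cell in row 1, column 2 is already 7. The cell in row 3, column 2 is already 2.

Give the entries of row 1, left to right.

8, 7

3 in 2 cells must be {1,2}.
(1,1) = 15 − 7 = 8 completes the 15 across.
(2,2) = 10 − 9 = 1 completes the 10 down.
(3,1) = 3 − 2 = 1 completes the 3 across.
(2,1) = 6 − 1 = 5 completes the 6 across.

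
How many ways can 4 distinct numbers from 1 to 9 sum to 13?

3

4 distinct digits from 1–9 sum between 10 and 30.
Enumerating: {1,2,3,7}, {1,2,4,6}, {1,3,4,5}.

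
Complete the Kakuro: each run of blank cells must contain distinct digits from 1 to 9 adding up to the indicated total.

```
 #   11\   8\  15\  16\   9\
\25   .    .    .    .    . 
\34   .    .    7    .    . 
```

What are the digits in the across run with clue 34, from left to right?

34 in 5 cells must be {4,6,7,8,9}; 16 in 2 cells must be {7,9}.
R1C3 = 15 − 7 = 8 completes the 15 down.
R2C2 = 6: the only remaining digit allowed by both the 34 across and the 8 down.
R2C4 = 9: the only remaining digit allowed by both the 34 across and the 16 down.
R1C2 = 8 − 6 = 2 completes the 8 down.
R1C4 = 16 − 9 = 7 completes the 16 down.
No cell is forced outright now. R2C1 can only be 4 or 8 (the digits allowed by both its 34 across and its 11 down). If R2C1 = 4: then R1C1 would have to be in {3,5} for the 25 across but in {7} for the 11 down — contradiction. So R2C1 = 8.
R1C1 = 11 − 8 = 3 completes the 11 down.
R1C5 = 25 − 20 = 5 completes the 25 across.
R2C5 = 34 − 30 = 4 completes the 34 across.

8 6 7 9 4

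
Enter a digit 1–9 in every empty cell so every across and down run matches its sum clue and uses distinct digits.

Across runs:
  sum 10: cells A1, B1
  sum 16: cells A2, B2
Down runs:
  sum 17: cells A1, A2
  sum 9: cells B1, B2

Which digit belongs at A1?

16 in 2 cells must be {7,9}; 17 in 2 cells must be {8,9}.
The 16 across and the 17 down share only 9, so A2 = 9.
B2 = 16 − 9 = 7 completes the 16 across.
A1 = 17 − 9 = 8 completes the 17 down.
B1 = 10 − 8 = 2 completes the 10 across.

8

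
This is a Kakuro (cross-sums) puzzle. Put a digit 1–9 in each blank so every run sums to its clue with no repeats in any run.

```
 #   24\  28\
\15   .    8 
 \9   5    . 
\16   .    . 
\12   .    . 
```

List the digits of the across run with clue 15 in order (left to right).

7 8

16 in 2 cells must be {7,9}.
R1C1 = 15 − 8 = 7 completes the 15 across.
R2C2 = 9 − 5 = 4 completes the 9 across.
Given what's placed, R3C1 must be 9 to fit the 16 across and 24 down.
R3C2 = 16 − 9 = 7 completes the 16 across.
R4C1 = 24 − 21 = 3 completes the 24 down.
R4C2 = 12 − 3 = 9 completes the 12 across.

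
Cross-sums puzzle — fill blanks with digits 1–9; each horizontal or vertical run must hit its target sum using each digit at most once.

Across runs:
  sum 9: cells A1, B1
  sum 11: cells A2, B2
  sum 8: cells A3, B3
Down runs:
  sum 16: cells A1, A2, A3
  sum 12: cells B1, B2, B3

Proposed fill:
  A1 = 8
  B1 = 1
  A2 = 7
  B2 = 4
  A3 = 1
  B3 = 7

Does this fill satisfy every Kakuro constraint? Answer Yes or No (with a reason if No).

Yes

Across: 8+1=9; 7+4=11; 1+7=8. Down: 8+7+1=16; 1+4+7=12. No digit repeats within any run.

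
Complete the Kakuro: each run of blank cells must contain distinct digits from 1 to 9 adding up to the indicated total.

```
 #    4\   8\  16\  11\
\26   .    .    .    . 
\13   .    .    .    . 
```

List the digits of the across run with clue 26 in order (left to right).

3 6 9 8

4 in 2 cells must be {1,3}; 16 in 2 cells must be {7,9}.
Only 3 fits R1C1 under both its across sum 26 and down sum 4.
Given what's placed, R1C2 must be 6 to fit the 26 across and 8 down.
R1C3 = 9: the only remaining digit allowed by both the 26 across and the 16 down.
R1C4 = 26 − 18 = 8 completes the 26 across.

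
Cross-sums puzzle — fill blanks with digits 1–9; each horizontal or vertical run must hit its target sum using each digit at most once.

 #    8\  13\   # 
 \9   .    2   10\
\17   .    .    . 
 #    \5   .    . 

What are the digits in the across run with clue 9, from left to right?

7 2

R1C1 = 9 − 2 = 7 completes the 9 across.
R2C1 = 8 − 7 = 1 completes the 8 down.
R2C2 = 7: the only remaining digit allowed by both the 17 across and the 13 down.
R2C3 = 17 − 8 = 9 completes the 17 across.
R3C2 = 13 − 9 = 4 completes the 13 down.
R3C3 = 5 − 4 = 1 completes the 5 across.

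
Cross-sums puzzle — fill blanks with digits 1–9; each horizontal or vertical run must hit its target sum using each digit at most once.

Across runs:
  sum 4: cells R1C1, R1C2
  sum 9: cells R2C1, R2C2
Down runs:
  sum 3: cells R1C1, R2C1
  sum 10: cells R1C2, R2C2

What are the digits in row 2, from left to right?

2 7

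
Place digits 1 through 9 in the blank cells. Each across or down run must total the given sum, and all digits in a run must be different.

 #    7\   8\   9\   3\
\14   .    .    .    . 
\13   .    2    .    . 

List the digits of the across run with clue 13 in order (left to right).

6, 2, 4, 1

3 in 2 cells must be {1,2}.
R1C2 = 8 − 2 = 6 completes the 8 down.
Given what's placed, R2C4 must be 1 to fit the 13 across and 3 down.
R1C4 = 3 − 1 = 2 completes the 3 down.
Nothing is forced directly, so branch on R1C1, whose candidates are 1 or 5. If R1C1 = 5: that forces R1C3 = 1, after which R2C1 would have to be in {3,4,6,7} for the 13 across but in {2} for the 7 down — contradiction. So R1C1 = 1.
R1C3 = 14 − 9 = 5 completes the 14 across.
R2C1 = 7 − 1 = 6 completes the 7 down.
R2C3 = 13 − 9 = 4 completes the 13 across.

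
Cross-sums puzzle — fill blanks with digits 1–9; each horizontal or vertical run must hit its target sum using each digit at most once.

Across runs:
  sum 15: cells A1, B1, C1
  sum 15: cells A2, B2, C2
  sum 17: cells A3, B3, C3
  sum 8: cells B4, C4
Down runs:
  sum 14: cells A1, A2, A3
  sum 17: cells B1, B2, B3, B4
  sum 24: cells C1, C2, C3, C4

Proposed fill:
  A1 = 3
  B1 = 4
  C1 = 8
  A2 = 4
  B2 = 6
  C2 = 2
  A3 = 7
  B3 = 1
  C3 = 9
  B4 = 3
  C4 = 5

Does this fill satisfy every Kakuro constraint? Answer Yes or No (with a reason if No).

No — the across run A2–C2 sums to 12, not 15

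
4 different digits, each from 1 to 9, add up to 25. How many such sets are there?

6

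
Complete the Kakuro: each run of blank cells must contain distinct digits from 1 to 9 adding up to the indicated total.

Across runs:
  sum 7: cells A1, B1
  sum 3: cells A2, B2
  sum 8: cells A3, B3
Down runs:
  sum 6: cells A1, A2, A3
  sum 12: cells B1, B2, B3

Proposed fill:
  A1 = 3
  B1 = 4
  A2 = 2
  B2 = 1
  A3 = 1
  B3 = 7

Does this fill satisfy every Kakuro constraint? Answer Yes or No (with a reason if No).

Yes

Across: 3+4=7; 2+1=3; 1+7=8. Down: 3+2+1=6; 4+1+7=12. No digit repeats within any run.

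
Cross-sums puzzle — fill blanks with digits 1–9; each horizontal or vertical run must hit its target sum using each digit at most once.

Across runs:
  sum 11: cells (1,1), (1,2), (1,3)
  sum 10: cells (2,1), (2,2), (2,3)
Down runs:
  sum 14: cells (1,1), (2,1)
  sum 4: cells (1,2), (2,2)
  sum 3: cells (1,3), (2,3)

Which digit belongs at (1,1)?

4 in 2 cells must be {1,3}; 3 in 2 cells must be {1,2}.
Nothing is forced directly, so branch on (2,1), whose candidates are 5 or 6. If (2,1) = 5: then (1,1) would have to be in {1,2,3,4,5,6,7,8} for the 11 across but in {9} for the 14 down — contradiction. So (2,1) = 6.
(1,1) = 14 − 6 = 8 completes the 14 down.
Given what's placed, (1,2) must be 1 to fit the 11 across and 4 down.
(1,3) = 11 − 9 = 2 completes the 11 across.
(2,2) = 4 − 1 = 3 completes the 4 down.
(2,3) = 10 − 9 = 1 completes the 10 across.

8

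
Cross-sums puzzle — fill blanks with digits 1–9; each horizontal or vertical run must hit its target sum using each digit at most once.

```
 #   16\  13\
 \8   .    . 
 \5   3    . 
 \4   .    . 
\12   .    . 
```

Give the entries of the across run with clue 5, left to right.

3 2

4 in 2 cells must be {1,3}.
R2C2 = 5 − 3 = 2 completes the 5 across.
R3C1 = 1: the only remaining digit allowed by both the 4 across and the 16 down.
R3C2 = 4 − 1 = 3 completes the 4 across.
Given what's placed, R4C2 must be 7 to fit the 12 across and 13 down.
R1C2 = 13 − 12 = 1 completes the 13 down.
R4C1 = 12 − 7 = 5 completes the 12 across.
R1C1 = 8 − 1 = 7 completes the 8 across.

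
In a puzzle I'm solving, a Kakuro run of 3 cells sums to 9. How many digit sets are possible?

3

3 distinct digits from 1–9 sum between 6 and 24.
Enumerating: {1,2,6}, {1,3,5}, {2,3,4}.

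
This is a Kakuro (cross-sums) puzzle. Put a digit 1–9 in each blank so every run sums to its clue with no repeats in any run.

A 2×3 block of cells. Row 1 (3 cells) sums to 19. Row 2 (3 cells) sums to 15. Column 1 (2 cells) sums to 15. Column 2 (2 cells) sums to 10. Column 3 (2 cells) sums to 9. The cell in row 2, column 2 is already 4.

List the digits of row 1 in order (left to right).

9 6 4

(1,2) = 10 − 4 = 6 completes the 10 down.
Nothing is forced directly, so branch on (1,1), whose candidates are 8 or 9. If (1,1) = 8: that forces (1,3) = 5, after which (2,1) would have to be in {2,3,5,6,8,9} for the 15 across but in {7} for the 15 down — contradiction. So (1,1) = 9.
(1,3) = 19 − 15 = 4 completes the 19 across.
(2,1) = 15 − 9 = 6 completes the 15 down.
(2,3) = 15 − 10 = 5 completes the 15 across.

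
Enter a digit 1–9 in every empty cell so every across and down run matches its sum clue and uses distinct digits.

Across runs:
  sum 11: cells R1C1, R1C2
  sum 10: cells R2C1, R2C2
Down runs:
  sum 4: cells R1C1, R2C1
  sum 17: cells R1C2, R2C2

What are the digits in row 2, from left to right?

1, 9

4 in 2 cells must be {1,3}; 17 in 2 cells must be {8,9}.
The 11 across and the 4 down share only 3, so R1C1 = 3.
R1C2 = 11 − 3 = 8 completes the 11 across.
R2C1 = 4 − 3 = 1 completes the 4 down.
R2C2 = 10 − 1 = 9 completes the 10 across.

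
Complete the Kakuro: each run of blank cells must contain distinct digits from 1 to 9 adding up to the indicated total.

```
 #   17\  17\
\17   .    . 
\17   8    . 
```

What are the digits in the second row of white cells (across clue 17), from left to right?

17 in 2 cells must be {8,9}.
R1C1 = 17 − 8 = 9 completes the 17 down.
R1C2 = 17 − 9 = 8 completes the 17 across.
R2C2 = 17 − 8 = 9 completes the 17 across.

8, 9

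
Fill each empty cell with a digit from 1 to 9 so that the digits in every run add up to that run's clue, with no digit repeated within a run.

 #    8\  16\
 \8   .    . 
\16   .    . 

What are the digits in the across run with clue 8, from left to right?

16 in 2 cells must be {7,9}.
The 8 across and the 16 down share only 7, so R1C2 = 7.
The 16 across and the 8 down share only 7, so R2C1 = 7.
R2C2 = 16 − 7 = 9 completes the 16 across.
R1C1 = 8 − 7 = 1 completes the 8 across.

1 7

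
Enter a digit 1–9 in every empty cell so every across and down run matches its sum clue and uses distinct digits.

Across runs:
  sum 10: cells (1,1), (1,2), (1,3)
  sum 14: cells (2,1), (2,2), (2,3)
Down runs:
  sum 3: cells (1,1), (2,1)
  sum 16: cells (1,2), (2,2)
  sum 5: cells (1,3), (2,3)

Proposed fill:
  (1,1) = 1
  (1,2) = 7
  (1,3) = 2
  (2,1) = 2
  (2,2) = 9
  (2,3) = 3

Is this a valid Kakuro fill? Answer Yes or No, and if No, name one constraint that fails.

Across: 1+7+2=10; 2+9+3=14. Down: 1+2=3; 7+9=16; 2+3=5. No digit repeats within any run.

Yes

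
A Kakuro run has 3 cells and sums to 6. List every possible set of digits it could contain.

{1,2,3}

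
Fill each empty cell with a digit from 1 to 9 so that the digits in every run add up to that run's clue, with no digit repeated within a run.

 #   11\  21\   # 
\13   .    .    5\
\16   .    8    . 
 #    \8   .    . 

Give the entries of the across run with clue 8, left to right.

6 2

No cell is forced outright now. R3C2 can only be 6 or 7 (the digits allowed by both its 8 across and its 21 down). If R3C2 = 7: that forces R1C2 = 6, R3C3 = 1, R1C1 = 7, after which R2C1 would have to be in {1,2,3,5,6,7} for the 16 across but in {4} for the 11 down — contradiction. So R3C2 = 6.
R1C2 = 21 − 14 = 7 completes the 21 down.
R3C3 = 8 − 6 = 2 completes the 8 across.
R1C1 = 13 − 7 = 6 completes the 13 across.
R2C1 = 11 − 6 = 5 completes the 11 down.
R2C3 = 16 − 13 = 3 completes the 16 across.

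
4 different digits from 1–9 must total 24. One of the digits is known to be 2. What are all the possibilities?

{2,5,8,9}; {2,6,7,9}

4 distinct digits from 1–9 sum between 10 and 30.
Keeping only sets containing 2.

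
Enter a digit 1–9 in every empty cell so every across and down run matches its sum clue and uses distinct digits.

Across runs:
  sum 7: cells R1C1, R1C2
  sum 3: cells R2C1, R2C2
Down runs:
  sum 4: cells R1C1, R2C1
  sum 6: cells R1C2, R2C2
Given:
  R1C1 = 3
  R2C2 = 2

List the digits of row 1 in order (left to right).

3 4

3 in 2 cells must be {1,2}; 4 in 2 cells must be {1,3}.
R1C2 = 7 − 3 = 4 completes the 7 across.
R2C1 = 3 − 2 = 1 completes the 3 across.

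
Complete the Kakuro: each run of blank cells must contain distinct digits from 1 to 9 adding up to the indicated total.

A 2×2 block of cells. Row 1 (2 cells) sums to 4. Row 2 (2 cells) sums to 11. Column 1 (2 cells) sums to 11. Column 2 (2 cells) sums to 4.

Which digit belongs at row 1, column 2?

4 in 2 cells must be {1,3}.
The 4 across and the 11 down share only 3, so (1,1) = 3.
(1,2) = 4 − 3 = 1 completes the 4 across.
(2,1) = 11 − 3 = 8 completes the 11 down.
(2,2) = 11 − 8 = 3 completes the 11 across.

1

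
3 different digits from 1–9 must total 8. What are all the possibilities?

3 distinct digits from 1–9 sum between 6 and 24.

{1,2,5}; {1,3,4}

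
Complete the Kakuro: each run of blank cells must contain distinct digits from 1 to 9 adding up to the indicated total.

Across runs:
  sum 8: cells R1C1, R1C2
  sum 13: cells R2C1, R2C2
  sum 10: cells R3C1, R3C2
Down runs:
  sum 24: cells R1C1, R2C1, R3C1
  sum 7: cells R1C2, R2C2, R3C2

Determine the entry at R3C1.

24 in 3 cells must be {7,8,9}; 7 in 3 cells must be {1,2,4}.
The 8 across and the 24 down share only 7, so R1C1 = 7.
R1C2 = 8 − 7 = 1 completes the 8 across.
Given what's placed, R2C2 must be 4 to fit the 13 across and 7 down.
R3C2 = 7 − 5 = 2 completes the 7 down.
R2C1 = 13 − 4 = 9 completes the 13 across.
R3C1 = 10 − 2 = 8 completes the 10 across.

8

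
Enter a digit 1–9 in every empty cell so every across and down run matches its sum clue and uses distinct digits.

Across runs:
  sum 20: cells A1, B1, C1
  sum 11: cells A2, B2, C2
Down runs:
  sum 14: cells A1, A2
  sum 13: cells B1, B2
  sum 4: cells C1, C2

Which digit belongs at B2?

4

4 in 2 cells must be {1,3}.
The 20 across and the 4 down share only 3, so C1 = 3.
C2 = 4 − 3 = 1 completes the 4 down.
Nothing is forced directly, so branch on A2, whose candidates are 6 or 8. If A2 = 8: then A1 would have to be in {8,9} for the 20 across but in {6} for the 14 down — contradiction. So A2 = 6.
A1 = 14 − 6 = 8 completes the 14 down.
B1 = 20 − 11 = 9 completes the 20 across.
B2 = 11 − 7 = 4 completes the 11 across.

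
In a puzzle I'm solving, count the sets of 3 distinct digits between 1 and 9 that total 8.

3 distinct digits from 1–9 sum between 6 and 24.
Enumerating: {1,2,5}, {1,3,4}.

2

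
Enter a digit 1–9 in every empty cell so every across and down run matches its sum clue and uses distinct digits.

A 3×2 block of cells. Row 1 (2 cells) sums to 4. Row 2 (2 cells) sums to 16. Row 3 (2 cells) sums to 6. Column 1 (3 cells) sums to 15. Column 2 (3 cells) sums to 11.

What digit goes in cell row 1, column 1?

4 in 2 cells must be {1,3}; 16 in 2 cells must be {7,9}.
The 16 across and the 11 down share only 7, so (2,2) = 7.
Given what's placed, (3,2) must be 1 to fit the 6 across and 11 down.
(1,2) = 11 − 8 = 3 completes the 11 down.
(2,1) = 16 − 7 = 9 completes the 16 across.
(3,1) = 6 − 1 = 5 completes the 6 across.
(1,1) = 4 − 3 = 1 completes the 4 across.

1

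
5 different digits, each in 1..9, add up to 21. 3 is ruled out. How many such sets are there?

5 distinct digits from 1–9 sum between 15 and 35.
Dropping sets that contain 3.
Enumerating: {1,2,4,5,9}, {1,2,4,6,8}, {1,2,5,6,7}.

3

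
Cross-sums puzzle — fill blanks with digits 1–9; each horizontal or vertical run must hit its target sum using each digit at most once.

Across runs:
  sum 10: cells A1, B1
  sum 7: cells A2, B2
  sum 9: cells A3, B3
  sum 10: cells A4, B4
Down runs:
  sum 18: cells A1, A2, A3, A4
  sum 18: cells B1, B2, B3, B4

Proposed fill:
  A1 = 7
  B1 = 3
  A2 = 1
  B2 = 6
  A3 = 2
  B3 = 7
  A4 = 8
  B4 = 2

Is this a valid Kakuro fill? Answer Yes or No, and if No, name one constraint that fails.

Across: 7+3=10; 1+6=7; 2+7=9; 8+2=10. Down: 7+1+2+8=18; 3+6+7+2=18. No digit repeats within any run.

Yes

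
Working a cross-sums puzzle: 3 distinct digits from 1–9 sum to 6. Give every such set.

{1,2,3}

3 distinct digits from 1–9 sum between 6 and 24.
Only one set works: {1,2,3}.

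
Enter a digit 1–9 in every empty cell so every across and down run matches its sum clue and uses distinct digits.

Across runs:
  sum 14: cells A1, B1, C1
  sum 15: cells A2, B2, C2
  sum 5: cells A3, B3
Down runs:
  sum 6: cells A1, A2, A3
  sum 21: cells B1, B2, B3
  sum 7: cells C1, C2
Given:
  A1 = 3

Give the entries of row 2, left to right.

6 in 3 cells must be {1,2,3}.
B3 = 4: only digit in both the 5-across and 21-down candidate sets.
Given what's placed, B1 must be 9 to fit the 14 across and 21 down.
C1 = 14 − 12 = 2 completes the 14 across.
B2 = 21 − 13 = 8 completes the 21 down.
C2 = 7 − 2 = 5 completes the 7 down.
A3 = 5 − 4 = 1 completes the 5 across.
A2 = 15 − 13 = 2 completes the 15 across.

2, 8, 5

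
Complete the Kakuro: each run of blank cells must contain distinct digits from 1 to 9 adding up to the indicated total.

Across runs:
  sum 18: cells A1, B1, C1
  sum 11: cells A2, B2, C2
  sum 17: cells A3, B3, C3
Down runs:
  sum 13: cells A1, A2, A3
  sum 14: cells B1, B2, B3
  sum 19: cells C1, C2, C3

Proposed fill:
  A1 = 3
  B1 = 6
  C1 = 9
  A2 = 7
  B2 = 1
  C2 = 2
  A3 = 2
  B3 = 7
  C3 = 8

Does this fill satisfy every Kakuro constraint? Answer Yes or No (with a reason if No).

No — the down run A1–A3 sums to 12, not 13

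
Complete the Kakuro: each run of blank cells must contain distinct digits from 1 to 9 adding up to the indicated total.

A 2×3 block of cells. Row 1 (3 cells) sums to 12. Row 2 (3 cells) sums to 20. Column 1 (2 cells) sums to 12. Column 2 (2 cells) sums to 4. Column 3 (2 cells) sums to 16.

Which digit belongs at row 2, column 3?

4 in 2 cells must be {1,3}; 16 in 2 cells must be {7,9}.
The 20 across and the 4 down share only 3, so (2,2) = 3.
Given what's placed, (2,3) must be 9 to fit the 20 across and 16 down.
(1,2) = 4 − 3 = 1 completes the 4 down.
(1,3) = 16 − 9 = 7 completes the 16 down.
(2,1) = 20 − 12 = 8 completes the 20 across.
(1,1) = 12 − 8 = 4 completes the 12 across.

9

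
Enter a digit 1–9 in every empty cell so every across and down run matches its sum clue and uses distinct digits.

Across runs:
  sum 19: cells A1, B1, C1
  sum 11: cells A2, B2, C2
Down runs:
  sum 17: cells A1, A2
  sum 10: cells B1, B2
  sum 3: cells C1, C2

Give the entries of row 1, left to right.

17 in 2 cells must be {8,9}; 3 in 2 cells must be {1,2}.
The 19 across and the 3 down share only 2, so C1 = 2.
The 11 across and the 17 down share only 8, so A2 = 8.
C2 = 3 − 2 = 1 completes the 3 down.
A1 = 17 − 8 = 9 completes the 17 down.
B1 = 19 − 11 = 8 completes the 19 across.
B2 = 11 − 9 = 2 completes the 11 across.

9 8 2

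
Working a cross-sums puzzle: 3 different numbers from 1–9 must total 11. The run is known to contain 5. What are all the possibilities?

{2,4,5}

3 distinct digits from 1–9 sum between 6 and 24.
Keeping only sets containing 5.
Only one set works: {2,4,5}.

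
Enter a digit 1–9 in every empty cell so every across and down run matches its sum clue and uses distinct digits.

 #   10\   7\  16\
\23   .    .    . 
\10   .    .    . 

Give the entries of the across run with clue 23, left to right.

8, 6, 9

23 in 3 cells must be {6,8,9}; 16 in 2 cells must be {7,9}.
The 23 across and the 7 down share only 6, so R1C2 = 6.
Given what's placed, R1C3 must be 9 to fit the 23 across and 16 down.
R2C2 = 7 − 6 = 1 completes the 7 down.
R2C3 = 16 − 9 = 7 completes the 16 down.
R1C1 = 23 − 15 = 8 completes the 23 across.
R2C1 = 10 − 8 = 2 completes the 10 across.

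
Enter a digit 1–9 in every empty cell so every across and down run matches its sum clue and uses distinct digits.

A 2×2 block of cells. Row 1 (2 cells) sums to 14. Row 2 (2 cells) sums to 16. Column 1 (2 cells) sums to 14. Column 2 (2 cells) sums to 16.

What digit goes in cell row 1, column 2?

16 in 2 cells must be {7,9}.
The 14 across and the 16 down share only 9, so (1,2) = 9.
The 16 across and the 14 down share only 9, so (2,1) = 9.
(2,2) = 16 − 9 = 7 completes the 16 across.
(1,1) = 14 − 9 = 5 completes the 14 across.

9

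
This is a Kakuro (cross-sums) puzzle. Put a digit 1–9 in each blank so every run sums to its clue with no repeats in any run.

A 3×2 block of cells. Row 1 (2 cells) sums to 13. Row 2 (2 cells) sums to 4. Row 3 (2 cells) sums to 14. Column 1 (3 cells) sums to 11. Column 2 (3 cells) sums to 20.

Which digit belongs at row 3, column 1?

6

4 in 2 cells must be {1,3}.
The 4 across and the 20 down share only 3, so (2,2) = 3.
(2,1) = 4 − 3 = 1 completes the 4 across.
Nothing is forced directly, so branch on (1,2), whose candidates are 8 or 9. If (1,2) = 8: then (1,1) would have to be in {5} for the 13 across but in {2,3,4,6,7,8} for the 11 down — contradiction. So (1,2) = 9.
(1,1) = 13 − 9 = 4 completes the 13 across.
(3,1) = 11 − 5 = 6 completes the 11 down.
(3,2) = 14 − 6 = 8 completes the 14 across.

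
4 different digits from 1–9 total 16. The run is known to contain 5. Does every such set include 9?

Counterexample: {1,2,5,8} sums to 16 under that restriction without using 9.

No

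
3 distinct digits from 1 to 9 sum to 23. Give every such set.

{6,8,9}

3 distinct digits from 1–9 sum between 6 and 24.
Only one set works: {6,8,9}.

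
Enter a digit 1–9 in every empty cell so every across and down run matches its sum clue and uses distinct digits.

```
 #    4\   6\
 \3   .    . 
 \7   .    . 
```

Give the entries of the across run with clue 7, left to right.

3 4

3 in 2 cells must be {1,2}; 4 in 2 cells must be {1,3}.
The 3 across and the 4 down share only 1, so R1C1 = 1.
R1C2 = 3 − 1 = 2 completes the 3 across.
R2C1 = 4 − 1 = 3 completes the 4 down.
R2C2 = 7 − 3 = 4 completes the 7 across.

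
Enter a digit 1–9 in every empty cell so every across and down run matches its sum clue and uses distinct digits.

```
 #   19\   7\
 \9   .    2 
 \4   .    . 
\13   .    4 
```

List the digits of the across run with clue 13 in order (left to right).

4 in 2 cells must be {1,3}; 7 in 3 cells must be {1,2,4}.
R1C1 = 9 − 2 = 7 completes the 9 across.
R2C1 = 3: the only remaining digit allowed by both the 4 across and the 19 down.
R2C2 = 4 − 3 = 1 completes the 4 across.
R3C1 = 13 − 4 = 9 completes the 13 across.

9 4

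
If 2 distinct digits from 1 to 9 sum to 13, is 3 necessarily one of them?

No

Counterexample: {4,9} sums to 13 without using 3.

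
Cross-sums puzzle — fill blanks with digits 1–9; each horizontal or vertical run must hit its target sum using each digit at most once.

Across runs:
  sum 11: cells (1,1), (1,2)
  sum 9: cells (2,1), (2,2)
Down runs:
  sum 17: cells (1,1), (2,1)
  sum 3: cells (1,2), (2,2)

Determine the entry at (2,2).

1

17 in 2 cells must be {8,9}; 3 in 2 cells must be {1,2}.
The 11 across and the 3 down share only 2, so (1,2) = 2.
The 9 across and the 17 down share only 8, so (2,1) = 8.
(2,2) = 9 − 8 = 1 completes the 9 across.
(1,1) = 11 − 2 = 9 completes the 11 across.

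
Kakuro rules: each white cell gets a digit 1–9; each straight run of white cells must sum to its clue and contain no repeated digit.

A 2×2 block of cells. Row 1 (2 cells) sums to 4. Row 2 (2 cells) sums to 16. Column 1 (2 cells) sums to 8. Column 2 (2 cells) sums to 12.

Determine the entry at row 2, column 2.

4 in 2 cells must be {1,3}; 16 in 2 cells must be {7,9}.
The 4 across and the 12 down share only 3, so (1,2) = 3.
The 16 across and the 8 down share only 7, so (2,1) = 7.
(2,2) = 16 − 7 = 9 completes the 16 across.
(1,1) = 4 − 3 = 1 completes the 4 across.

9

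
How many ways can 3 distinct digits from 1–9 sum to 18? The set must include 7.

3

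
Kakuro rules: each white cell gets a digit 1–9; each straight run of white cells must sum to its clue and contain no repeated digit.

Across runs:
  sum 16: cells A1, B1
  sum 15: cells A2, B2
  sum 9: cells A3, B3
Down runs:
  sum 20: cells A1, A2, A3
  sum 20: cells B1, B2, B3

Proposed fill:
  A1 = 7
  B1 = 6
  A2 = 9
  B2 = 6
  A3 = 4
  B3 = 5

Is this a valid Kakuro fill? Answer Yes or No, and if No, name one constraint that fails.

No — the across run A1–B1 sums to 13, not 16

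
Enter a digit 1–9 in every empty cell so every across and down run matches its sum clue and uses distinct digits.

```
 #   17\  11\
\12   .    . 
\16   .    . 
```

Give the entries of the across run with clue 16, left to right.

9, 7

16 in 2 cells must be {7,9}; 17 in 2 cells must be {8,9}.
The 16 across and the 17 down share only 9, so R2C1 = 9.
R2C2 = 16 − 9 = 7 completes the 16 across.
R1C1 = 17 − 9 = 8 completes the 17 down.
R1C2 = 12 − 8 = 4 completes the 12 across.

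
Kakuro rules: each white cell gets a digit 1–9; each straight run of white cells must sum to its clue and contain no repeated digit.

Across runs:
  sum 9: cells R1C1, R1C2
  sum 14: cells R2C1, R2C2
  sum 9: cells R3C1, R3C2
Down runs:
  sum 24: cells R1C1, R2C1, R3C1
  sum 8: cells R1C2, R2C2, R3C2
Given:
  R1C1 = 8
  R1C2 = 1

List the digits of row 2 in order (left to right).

24 in 3 cells must be {7,8,9}.
Given what's placed, R2C1 must be 9 to fit the 14 across and 24 down.
R2C2 = 14 − 9 = 5 completes the 14 across.
R3C1 = 24 − 17 = 7 completes the 24 down.
R3C2 = 9 − 7 = 2 completes the 9 across.

9, 5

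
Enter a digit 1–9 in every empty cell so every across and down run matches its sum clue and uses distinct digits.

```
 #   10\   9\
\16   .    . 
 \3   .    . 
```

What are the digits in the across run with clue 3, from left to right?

1, 2

16 in 2 cells must be {7,9}; 3 in 2 cells must be {1,2}.
The 16 across and the 9 down share only 7, so R1C2 = 7.
R2C2 = 9 − 7 = 2 completes the 9 down.
R1C1 = 16 − 7 = 9 completes the 16 across.
R2C1 = 3 − 2 = 1 completes the 3 across.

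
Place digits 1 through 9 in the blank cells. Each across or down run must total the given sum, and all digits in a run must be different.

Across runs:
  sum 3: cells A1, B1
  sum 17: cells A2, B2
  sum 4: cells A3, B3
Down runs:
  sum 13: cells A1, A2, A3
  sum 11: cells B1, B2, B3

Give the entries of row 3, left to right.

3 1

3 in 2 cells must be {1,2}; 17 in 2 cells must be {8,9}; 4 in 2 cells must be {1,3}.
The 17 across and the 11 down share only 8, so B2 = 8.
Given what's placed, B3 must be 1 to fit the 4 across and 11 down.
B1 = 11 − 9 = 2 completes the 11 down.
A2 = 17 − 8 = 9 completes the 17 across.
A3 = 4 − 1 = 3 completes the 4 across.
A1 = 3 − 2 = 1 completes the 3 across.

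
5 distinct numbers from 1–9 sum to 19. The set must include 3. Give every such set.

{1,2,3,4,9}; {1,2,3,5,8}; {1,2,3,6,7}; {1,3,4,5,6}

5 distinct digits from 1–9 sum between 15 and 35.
Keeping only sets containing 3.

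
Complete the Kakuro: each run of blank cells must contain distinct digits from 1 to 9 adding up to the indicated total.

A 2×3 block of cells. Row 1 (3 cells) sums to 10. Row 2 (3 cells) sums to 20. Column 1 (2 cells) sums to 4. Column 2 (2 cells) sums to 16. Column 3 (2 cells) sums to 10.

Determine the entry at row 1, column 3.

4 in 2 cells must be {1,3}; 16 in 2 cells must be {7,9}.
The 10 across and the 16 down share only 7, so (1,2) = 7.
The 20 across and the 4 down share only 3, so (2,1) = 3.
(2,2) = 16 − 7 = 9 completes the 16 down.
(2,3) = 20 − 12 = 8 completes the 20 across.
(1,1) = 4 − 3 = 1 completes the 4 down.
(1,3) = 10 − 8 = 2 completes the 10 across.

2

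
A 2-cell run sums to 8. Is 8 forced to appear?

No

Counterexample: {1,7} sums to 8 without using 8.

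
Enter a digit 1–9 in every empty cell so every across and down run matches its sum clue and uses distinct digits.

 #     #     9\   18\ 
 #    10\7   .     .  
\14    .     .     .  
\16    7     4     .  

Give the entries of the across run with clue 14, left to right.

3 2 9

R2C1 = 10 − 7 = 3 completes the 10 down.
R2C2 = 2: the only remaining digit allowed by both the 14 across and the 9 down.
R2C3 = 14 − 5 = 9 completes the 14 across.
R3C3 = 16 − 11 = 5 completes the 16 across.
R1C2 = 9 − 6 = 3 completes the 9 down.
R1C3 = 7 − 3 = 4 completes the 7 across.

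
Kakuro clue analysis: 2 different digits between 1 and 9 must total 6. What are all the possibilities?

{1,5}; {2,4}

2 distinct digits from 1–9 sum between 3 and 17.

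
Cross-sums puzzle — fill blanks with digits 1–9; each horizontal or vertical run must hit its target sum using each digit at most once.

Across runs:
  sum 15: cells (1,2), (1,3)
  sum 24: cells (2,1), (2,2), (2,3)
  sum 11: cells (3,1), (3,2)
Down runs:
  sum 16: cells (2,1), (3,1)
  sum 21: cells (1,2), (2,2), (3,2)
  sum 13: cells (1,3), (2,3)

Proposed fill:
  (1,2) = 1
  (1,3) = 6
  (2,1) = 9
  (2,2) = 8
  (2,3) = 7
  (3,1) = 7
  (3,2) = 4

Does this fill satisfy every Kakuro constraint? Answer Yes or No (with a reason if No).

No — the down run (1,2)–(3,2) sums to 13, not 21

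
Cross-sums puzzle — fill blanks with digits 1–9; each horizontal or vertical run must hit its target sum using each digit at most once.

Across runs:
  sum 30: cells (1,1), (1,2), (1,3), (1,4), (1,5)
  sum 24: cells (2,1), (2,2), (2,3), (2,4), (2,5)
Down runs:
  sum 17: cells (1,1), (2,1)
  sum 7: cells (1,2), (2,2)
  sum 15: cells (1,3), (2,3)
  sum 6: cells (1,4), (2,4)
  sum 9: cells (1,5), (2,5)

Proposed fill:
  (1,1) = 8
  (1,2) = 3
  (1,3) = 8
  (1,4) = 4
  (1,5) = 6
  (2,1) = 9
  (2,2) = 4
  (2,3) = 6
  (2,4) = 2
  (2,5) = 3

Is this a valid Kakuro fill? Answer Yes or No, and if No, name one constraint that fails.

No — the across run (1,1)–(1,5) sums to 29, not 30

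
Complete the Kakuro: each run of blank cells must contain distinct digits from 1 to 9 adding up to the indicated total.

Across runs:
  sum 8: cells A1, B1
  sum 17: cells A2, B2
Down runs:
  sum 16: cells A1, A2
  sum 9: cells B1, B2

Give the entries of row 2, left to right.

17 in 2 cells must be {8,9}; 16 in 2 cells must be {7,9}.
The 8 across and the 16 down share only 7, so A1 = 7.
B1 = 8 − 7 = 1 completes the 8 across.
A2 = 16 − 7 = 9 completes the 16 down.
B2 = 17 − 9 = 8 completes the 17 across.

9 8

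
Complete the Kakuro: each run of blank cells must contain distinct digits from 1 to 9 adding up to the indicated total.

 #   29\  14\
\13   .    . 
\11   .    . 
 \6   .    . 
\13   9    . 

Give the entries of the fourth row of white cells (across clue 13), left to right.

9, 4

29 in 4 cells must be {5,7,8,9}.
R3C1 = 5: the only remaining digit allowed by both the 6 across and the 29 down.
R3C2 = 6 − 5 = 1 completes the 6 across.
R4C2 = 13 − 9 = 4 completes the 13 across.
Nothing is forced directly, so branch on R1C1, whose candidates are 7 or 8. If R1C1 = 8: then R1C2 would have to be in {5} for the 13 across but in {2,3,6,7} for the 14 down — contradiction. So R1C1 = 7.
R1C2 = 13 − 7 = 6 completes the 13 across.
R2C1 = 29 − 21 = 8 completes the 29 down.
R2C2 = 11 − 8 = 3 completes the 11 across.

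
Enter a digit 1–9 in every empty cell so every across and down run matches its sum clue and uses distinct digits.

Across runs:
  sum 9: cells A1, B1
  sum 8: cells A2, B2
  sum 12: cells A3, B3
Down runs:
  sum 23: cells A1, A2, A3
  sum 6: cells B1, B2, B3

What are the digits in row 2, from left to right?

23 in 3 cells must be {6,8,9}; 6 in 3 cells must be {1,2,3}.
The 8 across and the 23 down share only 6, so A2 = 6.
B2 = 8 − 6 = 2 completes the 8 across.
Given what's placed, B3 must be 3 to fit the 12 across and 6 down.
A1 = 8: the only remaining digit allowed by both the 9 across and the 23 down.
B1 = 9 − 8 = 1 completes the 9 across.
A3 = 12 − 3 = 9 completes the 12 across.

6, 2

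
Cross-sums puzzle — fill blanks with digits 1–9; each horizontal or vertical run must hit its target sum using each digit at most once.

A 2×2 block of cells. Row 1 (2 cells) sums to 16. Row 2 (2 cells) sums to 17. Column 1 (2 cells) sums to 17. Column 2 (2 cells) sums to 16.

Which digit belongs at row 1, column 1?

16 in 2 cells must be {7,9}; 17 in 2 cells must be {8,9}.
The 16 across and the 17 down share only 9, so (1,1) = 9.
(1,2) = 16 − 9 = 7 completes the 16 across.
(2,1) = 17 − 9 = 8 completes the 17 down.
(2,2) = 17 − 8 = 9 completes the 17 across.

9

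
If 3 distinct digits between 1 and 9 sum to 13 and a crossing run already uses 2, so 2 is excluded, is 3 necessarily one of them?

Counterexample: {1,4,8} sums to 13 under that restriction without using 3.

No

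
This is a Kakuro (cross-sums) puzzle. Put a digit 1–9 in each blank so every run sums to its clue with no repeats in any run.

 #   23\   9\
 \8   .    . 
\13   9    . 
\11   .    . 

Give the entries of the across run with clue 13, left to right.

23 in 3 cells must be {6,8,9}.
Given what's placed, R1C1 must be 6 to fit the 8 across and 23 down.
R1C2 = 8 − 6 = 2 completes the 8 across.
R2C2 = 13 − 9 = 4 completes the 13 across.
R3C1 = 23 − 15 = 8 completes the 23 down.
R3C2 = 11 − 8 = 3 completes the 11 across.

9 4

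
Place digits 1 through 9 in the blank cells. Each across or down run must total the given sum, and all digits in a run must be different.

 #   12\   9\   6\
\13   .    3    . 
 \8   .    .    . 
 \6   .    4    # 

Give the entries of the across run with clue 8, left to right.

R2C2 = 9 − 7 = 2 completes the 9 down.
R3C1 = 6 − 4 = 2 completes the 6 across.
R2C1 = 1: the only remaining digit allowed by both the 8 across and the 12 down.
R2C3 = 8 − 3 = 5 completes the 8 across.
R1C1 = 12 − 3 = 9 completes the 12 down.
R1C3 = 13 − 12 = 1 completes the 13 across.

1 2 5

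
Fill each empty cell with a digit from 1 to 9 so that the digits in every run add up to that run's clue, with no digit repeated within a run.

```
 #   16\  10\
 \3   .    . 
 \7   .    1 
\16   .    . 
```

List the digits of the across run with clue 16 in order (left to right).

9 7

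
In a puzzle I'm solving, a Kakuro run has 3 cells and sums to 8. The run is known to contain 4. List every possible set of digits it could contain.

{1,3,4}

3 distinct digits from 1–9 sum between 6 and 24.
Keeping only sets containing 4.
Only one set works: {1,3,4}.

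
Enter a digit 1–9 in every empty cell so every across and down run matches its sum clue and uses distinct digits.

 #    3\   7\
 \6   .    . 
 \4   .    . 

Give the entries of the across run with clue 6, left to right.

2 4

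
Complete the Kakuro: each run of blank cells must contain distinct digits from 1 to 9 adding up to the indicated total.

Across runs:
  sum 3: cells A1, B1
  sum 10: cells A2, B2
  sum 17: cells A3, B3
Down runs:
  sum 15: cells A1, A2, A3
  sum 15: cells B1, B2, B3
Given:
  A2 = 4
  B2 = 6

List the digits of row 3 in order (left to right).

3 in 2 cells must be {1,2}; 17 in 2 cells must be {8,9}.
A1 = 2: the only remaining digit allowed by both the 3 across and the 15 down.
B1 = 3 − 2 = 1 completes the 3 across.
A3 = 15 − 6 = 9 completes the 15 down.
B3 = 17 − 9 = 8 completes the 17 across.

9 8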